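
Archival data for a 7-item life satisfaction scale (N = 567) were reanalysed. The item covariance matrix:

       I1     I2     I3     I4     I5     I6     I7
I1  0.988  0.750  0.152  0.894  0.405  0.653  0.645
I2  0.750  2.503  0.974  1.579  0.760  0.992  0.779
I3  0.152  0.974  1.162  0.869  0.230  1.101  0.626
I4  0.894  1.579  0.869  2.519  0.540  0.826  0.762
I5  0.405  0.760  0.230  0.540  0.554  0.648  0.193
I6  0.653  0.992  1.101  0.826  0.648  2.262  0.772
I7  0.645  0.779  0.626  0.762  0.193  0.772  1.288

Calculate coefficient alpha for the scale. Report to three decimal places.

α = 0.850

Σσᵢ² = 0.988 + 2.503 + 1.162 + 2.519 + 0.554 + 2.262 + 1.288 = 11.276
Sum of the distinct covariances = 15.150
σ²_total = 11.276 + 2 × 15.150 = 41.576
α = (k/(k−1))·(1 − Σσᵢ²/σ²_total) = (7/6)·(1 − 11.276/41.576) = 0.850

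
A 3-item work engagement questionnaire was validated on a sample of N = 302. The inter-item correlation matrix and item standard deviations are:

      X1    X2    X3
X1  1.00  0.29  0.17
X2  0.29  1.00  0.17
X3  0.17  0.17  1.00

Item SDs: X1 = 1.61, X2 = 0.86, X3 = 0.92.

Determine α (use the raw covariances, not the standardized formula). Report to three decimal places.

Σσ²ᵢ = 1.61² + 0.86² + 0.92² = 4.1781
Covariances σ_ij = r_ij · s_i · s_j:
  σ(X1,X2) = 0.29 × 1.61 × 0.86 = 0.4015
  σ(X1,X3) = 0.17 × 1.61 × 0.92 = 0.2518
  σ(X2,X3) = 0.17 × 0.86 × 0.92 = 0.1345
σ²_T = Σσ²ᵢ + 2·Σσ_ij = 4.1781 + 2 × 0.7878 = 5.7537
α = (3/2)·(1 − 4.1781/5.7537) = 0.411

α = 0.411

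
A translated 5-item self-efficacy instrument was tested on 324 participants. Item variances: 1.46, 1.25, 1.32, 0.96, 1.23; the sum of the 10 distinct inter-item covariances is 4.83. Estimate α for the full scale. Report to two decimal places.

Σσ²ᵢ = 1.46 + 1.25 + 1.32 + 0.96 + 1.23 = 6.22
Sum of distinct covariances = 4.83
total variance = Σσ²ᵢ + 2·Σcov = 6.22 + 2 × 4.83 = 15.88
α = (5/4)·(1 − 6.22/15.88) = 0.76

α = 0.76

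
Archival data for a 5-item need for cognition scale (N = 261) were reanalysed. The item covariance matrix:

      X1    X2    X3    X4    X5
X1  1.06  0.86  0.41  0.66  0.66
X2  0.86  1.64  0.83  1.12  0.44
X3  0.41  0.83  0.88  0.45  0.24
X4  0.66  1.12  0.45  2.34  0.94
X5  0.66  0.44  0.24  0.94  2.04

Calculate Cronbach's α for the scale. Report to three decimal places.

Cronbach's α = 0.780

Σσᵢ² = 1.06 + 1.64 + 0.88 + 2.34 + 2.04 = 7.96
Sum of the distinct covariances = 6.61
σ²_T = 7.96 + 2 × 6.61 = 21.18
α = (k/(k−1))·(1 − Σσᵢ²/σ²_T) = (5/4)·(1 − 7.96/21.18) = 0.780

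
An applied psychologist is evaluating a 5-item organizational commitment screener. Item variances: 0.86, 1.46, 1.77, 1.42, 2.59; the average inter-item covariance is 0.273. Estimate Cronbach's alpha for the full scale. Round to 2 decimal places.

α = 0.50

Σσᵢ² = 0.86 + 1.46 + 1.77 + 1.42 + 2.59 = 8.10
Sum of the 10 distinct covariances = 10 × 0.273 = 2.730
Var(T) = Σσᵢ² + 2·Σcov = 8.10 + 2 × 2.730 = 13.560
α = (5/4)·(1 − 8.10/13.560) = 0.50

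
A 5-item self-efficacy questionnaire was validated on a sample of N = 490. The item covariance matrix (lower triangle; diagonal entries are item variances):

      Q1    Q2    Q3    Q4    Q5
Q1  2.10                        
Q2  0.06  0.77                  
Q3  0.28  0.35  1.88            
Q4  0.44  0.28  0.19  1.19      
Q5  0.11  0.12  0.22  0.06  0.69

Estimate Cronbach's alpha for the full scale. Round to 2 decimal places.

Cronbach's alpha = 0.49

Σσ²ᵢ = 2.10 + 0.77 + 1.88 + 1.19 + 0.69 = 6.63
Σ_{i<j} σ_ij = 2.11
σ²_total = 6.63 + 2 × 2.11 = 10.85
α = (k/(k−1))·(1 − Σσ²ᵢ/σ²_total) = (5/4)·(1 − 6.63/10.85) = 0.49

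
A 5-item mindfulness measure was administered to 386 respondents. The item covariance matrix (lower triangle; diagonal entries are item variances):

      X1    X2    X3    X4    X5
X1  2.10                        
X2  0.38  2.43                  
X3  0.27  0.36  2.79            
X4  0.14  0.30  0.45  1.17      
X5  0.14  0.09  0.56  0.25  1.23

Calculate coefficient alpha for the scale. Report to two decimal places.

α = 0.47

sum of item variances = 2.10 + 2.43 + 2.79 + 1.17 + 1.23 = 9.72
Sum of off-diagonal covariances = 2.94
Var(T) = 9.72 + 2 × 2.94 = 15.60
α = (k/(k−1))·(1 − sum of item variances/Var(T)) = (5/4)·(1 − 9.72/15.60) = 0.47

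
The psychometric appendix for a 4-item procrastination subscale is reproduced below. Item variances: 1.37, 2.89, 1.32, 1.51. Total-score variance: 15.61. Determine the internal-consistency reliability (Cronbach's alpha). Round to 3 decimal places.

α = 0.728

Σσ²ᵢ = 1.37 + 2.89 + 1.32 + 1.51 = 7.09
α = (k/(k−1))·(1 − Σσ²ᵢ/σ²_total) = (4/3)·(1 − 7.09/15.61) = 0.728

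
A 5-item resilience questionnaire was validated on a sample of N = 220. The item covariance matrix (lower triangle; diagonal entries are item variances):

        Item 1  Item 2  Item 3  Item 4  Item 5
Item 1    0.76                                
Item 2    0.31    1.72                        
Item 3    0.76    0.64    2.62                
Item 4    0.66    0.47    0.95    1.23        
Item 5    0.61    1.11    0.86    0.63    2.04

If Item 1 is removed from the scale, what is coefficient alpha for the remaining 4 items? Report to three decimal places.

Remaining items: Item 2, Item 3, Item 4, Item 5 (k = 4).
Σσᵢ² = 1.72 + 2.62 + 1.23 + 2.04 = 7.61
σ²_total = 7.61 + 2 × 4.66 = 16.93
α (item deleted) = (4/3)·(1 − 7.61/16.93) = 0.734

coefficient alpha = 0.734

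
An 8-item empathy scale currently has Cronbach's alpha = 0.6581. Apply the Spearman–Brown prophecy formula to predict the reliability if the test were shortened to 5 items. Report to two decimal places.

predicted reliability = 0.55

Length factor m = 5/8 = 0.6250
α' = m·α / (1 − (1−m)·α)
   = 5/8 × 0.6581 / (1 − (1 − 5/8) × 0.6581)
   = 0.4113 / 0.7532 = 0.55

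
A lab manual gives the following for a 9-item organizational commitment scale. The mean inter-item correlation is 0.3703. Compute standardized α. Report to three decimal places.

Standardized α = k·r̄ / (1 + (k−1)·r̄) = 9 × 0.3703 / (1 + 8 × 0.3703)
  = 3.3327 / 3.9624 = 0.841

α = 0.841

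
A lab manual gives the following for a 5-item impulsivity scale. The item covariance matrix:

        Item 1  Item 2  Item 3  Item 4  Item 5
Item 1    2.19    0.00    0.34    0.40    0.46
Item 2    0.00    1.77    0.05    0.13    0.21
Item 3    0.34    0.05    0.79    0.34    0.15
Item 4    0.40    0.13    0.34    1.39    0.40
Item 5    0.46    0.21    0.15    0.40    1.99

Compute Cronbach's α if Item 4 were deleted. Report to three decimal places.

Cronbach's α = 0.352

Remaining items: Item 1, Item 2, Item 3, Item 5 (k = 4).
sum of item variances = 2.19 + 1.77 + 0.79 + 1.99 = 6.74
total variance = 6.74 + 2 × 1.21 = 9.16
α (item deleted) = (4/3)·(1 − 6.74/9.16) = 0.352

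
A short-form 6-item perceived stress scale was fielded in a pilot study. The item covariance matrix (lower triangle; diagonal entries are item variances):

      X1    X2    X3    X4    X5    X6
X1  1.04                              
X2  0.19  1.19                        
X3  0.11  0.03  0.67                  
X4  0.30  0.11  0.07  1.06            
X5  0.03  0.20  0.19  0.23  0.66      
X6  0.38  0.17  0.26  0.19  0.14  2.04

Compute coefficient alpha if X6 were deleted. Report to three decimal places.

Remaining items: X1, X2, X3, X4, X5 (k = 5).
Σσᵢ² = 1.04 + 1.19 + 0.67 + 1.06 + 0.66 = 4.62
Var(T) = 4.62 + 2 × 1.46 = 7.54
α (item deleted) = (5/4)·(1 − 4.62/7.54) = 0.484

coefficient alpha = 0.484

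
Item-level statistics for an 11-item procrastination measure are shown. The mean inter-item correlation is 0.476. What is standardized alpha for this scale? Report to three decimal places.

α = 0.909

Standardized α = k·r̄ / (1 + (k−1)·r̄) = 11 × 0.476 / (1 + 10 × 0.476)
  = 5.2360 / 5.7600 = 0.909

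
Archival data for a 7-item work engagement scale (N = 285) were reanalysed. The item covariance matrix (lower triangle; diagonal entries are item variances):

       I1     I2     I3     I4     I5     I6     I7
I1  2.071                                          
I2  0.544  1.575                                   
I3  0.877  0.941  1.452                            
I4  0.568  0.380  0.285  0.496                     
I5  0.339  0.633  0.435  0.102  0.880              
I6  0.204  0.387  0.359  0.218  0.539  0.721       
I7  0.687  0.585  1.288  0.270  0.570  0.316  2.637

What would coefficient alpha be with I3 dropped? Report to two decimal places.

Remaining items: I1, I2, I4, I5, I6, I7 (k = 6).
ΣVar(i) = 2.071 + 1.575 + 0.496 + 0.880 + 0.721 + 2.637 = 8.380
total variance = 8.380 + 2 × 6.342 = 21.064
α (item deleted) = (6/5)·(1 − 8.380/21.064) = 0.72

α = 0.72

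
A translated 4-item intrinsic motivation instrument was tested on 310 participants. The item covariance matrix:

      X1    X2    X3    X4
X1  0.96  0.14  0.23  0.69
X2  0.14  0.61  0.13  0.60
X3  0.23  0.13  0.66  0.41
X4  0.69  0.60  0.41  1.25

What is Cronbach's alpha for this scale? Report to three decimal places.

ΣVar(i) = 0.96 + 0.61 + 0.66 + 1.25 = 3.48
Σ_{i<j} σ_ij = 2.20
σ²_T = 3.48 + 2 × 2.20 = 7.88
α = (k/(k−1))·(1 − ΣVar(i)/σ²_T) = (4/3)·(1 − 3.48/7.88) = 0.745

α = 0.745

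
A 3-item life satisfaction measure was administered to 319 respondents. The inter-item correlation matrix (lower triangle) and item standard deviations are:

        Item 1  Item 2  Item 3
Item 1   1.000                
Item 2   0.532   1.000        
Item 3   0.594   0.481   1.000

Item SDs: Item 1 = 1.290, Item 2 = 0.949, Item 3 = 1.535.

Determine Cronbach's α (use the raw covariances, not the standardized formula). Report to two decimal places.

Σσ²ᵢ = 1.290² + 0.949² + 1.535² = 4.9209
Covariances σ_ij = r_ij · s_i · s_j:
  σ(Item 1,Item 2) = 0.532 × 1.290 × 0.949 = 0.6513
  σ(Item 1,Item 3) = 0.594 × 1.290 × 1.535 = 1.1762
  σ(Item 2,Item 3) = 0.481 × 0.949 × 1.535 = 0.7007
σ²_T = Σσ²ᵢ + 2·Σσ_ij = 4.9209 + 2 × 2.5282 = 9.9773
α = (3/2)·(1 − 4.9209/9.9773) = 0.76

Cronbach's α = 0.76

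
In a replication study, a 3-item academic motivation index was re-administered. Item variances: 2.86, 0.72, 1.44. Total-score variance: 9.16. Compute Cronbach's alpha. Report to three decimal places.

Cronbach's alpha = 0.678

Σσ²ᵢ = 2.86 + 0.72 + 1.44 = 5.02
α = (k/(k−1))·(1 − Σσ²ᵢ/σ²_T) = (3/2)·(1 − 5.02/9.16) = 0.678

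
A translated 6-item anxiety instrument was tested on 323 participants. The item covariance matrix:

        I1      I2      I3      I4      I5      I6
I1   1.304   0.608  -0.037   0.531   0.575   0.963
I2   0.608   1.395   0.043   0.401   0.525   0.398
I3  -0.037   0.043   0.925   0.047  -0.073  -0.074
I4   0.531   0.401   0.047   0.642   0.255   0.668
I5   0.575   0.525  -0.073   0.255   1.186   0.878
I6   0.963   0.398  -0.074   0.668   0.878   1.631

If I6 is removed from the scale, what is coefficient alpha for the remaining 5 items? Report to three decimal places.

Remaining items: I1, I2, I3, I4, I5 (k = 5).
Σσᵢ² = 1.304 + 1.395 + 0.925 + 0.642 + 1.186 = 5.452
total variance = 5.452 + 2 × 2.875 = 11.202
α (item deleted) = (5/4)·(1 − 5.452/11.202) = 0.642

coefficient alpha = 0.642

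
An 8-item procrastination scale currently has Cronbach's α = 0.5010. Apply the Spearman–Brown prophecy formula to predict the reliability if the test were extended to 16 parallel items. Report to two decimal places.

Length factor m = 16/8 = 2.0000
α' = m·α / (1 + (m−1)·α)
   = 16/8 × 0.5010 / (1 + (16/8 − 1) × 0.5010)
   = 1.0020 / 1.5010 = 0.67

predicted reliability = 0.67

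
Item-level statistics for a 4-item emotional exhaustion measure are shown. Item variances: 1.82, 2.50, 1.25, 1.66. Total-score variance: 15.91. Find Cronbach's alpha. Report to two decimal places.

sum of item variances = 1.82 + 2.50 + 1.25 + 1.66 = 7.23
α = (k/(k−1))·(1 − sum of item variances/total variance) = (4/3)·(1 − 7.23/15.91) = 0.73

α = 0.73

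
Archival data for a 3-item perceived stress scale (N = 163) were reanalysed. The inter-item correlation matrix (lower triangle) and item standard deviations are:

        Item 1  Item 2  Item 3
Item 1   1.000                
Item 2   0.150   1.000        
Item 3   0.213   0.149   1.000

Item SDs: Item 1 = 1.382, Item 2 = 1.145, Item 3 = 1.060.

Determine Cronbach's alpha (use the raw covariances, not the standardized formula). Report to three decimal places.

α = 0.377

Σσ²ᵢ = 1.382² + 1.145² + 1.060² = 4.3445
Covariances σ_ij = r_ij · s_i · s_j:
  σ(Item 1,Item 2) = 0.150 × 1.382 × 1.145 = 0.2374
  σ(Item 1,Item 3) = 0.213 × 1.382 × 1.060 = 0.3120
  σ(Item 2,Item 3) = 0.149 × 1.145 × 1.060 = 0.1808
σ²_T = Σσ²ᵢ + 2·Σσ_ij = 4.3445 + 2 × 0.7302 = 5.8049
α = (3/2)·(1 − 4.3445/5.8049) = 0.377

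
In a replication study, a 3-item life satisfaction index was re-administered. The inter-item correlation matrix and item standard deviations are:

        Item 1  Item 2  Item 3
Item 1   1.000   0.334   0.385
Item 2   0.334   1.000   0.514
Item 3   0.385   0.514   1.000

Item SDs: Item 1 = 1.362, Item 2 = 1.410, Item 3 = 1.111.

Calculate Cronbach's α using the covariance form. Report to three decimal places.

α = 0.666

Σσ²ᵢ = 1.362² + 1.410² + 1.111² = 5.0775
Covariances σ_ij = r_ij · s_i · s_j:
  σ(Item 1,Item 2) = 0.334 × 1.362 × 1.410 = 0.6414
  σ(Item 1,Item 3) = 0.385 × 1.362 × 1.111 = 0.5826
  σ(Item 2,Item 3) = 0.514 × 1.410 × 1.111 = 0.8052
σ²_T = Σσ²ᵢ + 2·Σσ_ij = 5.0775 + 2 × 2.0292 = 9.1359
α = (3/2)·(1 − 5.0775/9.1359) = 0.666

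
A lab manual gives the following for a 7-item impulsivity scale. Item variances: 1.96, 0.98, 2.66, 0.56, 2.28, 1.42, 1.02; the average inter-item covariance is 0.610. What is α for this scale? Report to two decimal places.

sum of item variances = 1.96 + 0.98 + 2.66 + 0.56 + 2.28 + 1.42 + 1.02 = 10.88
Sum of the 21 distinct covariances = 21 × 0.610 = 12.810
Var(T) = sum of item variances + 2·Σcov = 10.88 + 2 × 12.810 = 36.500
α = (7/6)·(1 − 10.88/36.500) = 0.82

α = 0.82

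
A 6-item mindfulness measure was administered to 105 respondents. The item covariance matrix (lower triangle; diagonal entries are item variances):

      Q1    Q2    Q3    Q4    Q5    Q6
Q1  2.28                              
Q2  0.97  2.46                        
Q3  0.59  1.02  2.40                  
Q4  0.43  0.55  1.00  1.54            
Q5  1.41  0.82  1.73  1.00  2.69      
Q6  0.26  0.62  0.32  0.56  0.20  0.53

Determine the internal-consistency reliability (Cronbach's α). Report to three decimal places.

Σσᵢ² = 2.28 + 2.46 + 2.40 + 1.54 + 2.69 + 0.53 = 11.90
Σ_{i<j} σ_ij = 11.48
total variance = 11.90 + 2 × 11.48 = 34.86
α = (k/(k−1))·(1 − Σσᵢ²/total variance) = (6/5)·(1 − 11.90/34.86) = 0.790

Cronbach's α = 0.790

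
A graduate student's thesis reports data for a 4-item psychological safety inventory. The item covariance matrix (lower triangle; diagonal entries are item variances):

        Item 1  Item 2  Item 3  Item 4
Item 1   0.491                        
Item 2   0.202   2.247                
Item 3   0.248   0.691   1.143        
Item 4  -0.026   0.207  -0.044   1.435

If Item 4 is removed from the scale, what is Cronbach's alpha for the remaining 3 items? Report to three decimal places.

α = 0.555

Remaining items: Item 1, Item 2, Item 3 (k = 3).
ΣVar(i) = 0.491 + 2.247 + 1.143 = 3.881
total variance = 3.881 + 2 × 1.141 = 6.163
α (item deleted) = (3/2)·(1 − 3.881/6.163) = 0.555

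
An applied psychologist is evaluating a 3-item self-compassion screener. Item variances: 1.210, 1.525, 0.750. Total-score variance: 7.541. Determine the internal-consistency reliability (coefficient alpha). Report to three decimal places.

ΣVar(i) = 1.210 + 1.525 + 0.750 = 3.485
α = (k/(k−1))·(1 − ΣVar(i)/σ²_T) = (3/2)·(1 − 3.485/7.541) = 0.807

coefficient alpha = 0.807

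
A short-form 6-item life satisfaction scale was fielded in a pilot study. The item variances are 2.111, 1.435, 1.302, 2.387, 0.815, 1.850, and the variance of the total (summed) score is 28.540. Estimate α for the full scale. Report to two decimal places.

α = 0.78

Σσᵢ² = 2.111 + 1.435 + 1.302 + 2.387 + 0.815 + 1.850 = 9.900
α = (k/(k−1))·(1 − Σσᵢ²/total variance) = (6/5)·(1 − 9.900/28.540) = 0.78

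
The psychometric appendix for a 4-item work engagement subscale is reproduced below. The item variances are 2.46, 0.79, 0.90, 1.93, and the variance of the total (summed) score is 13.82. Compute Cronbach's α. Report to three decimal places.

Σσ²ᵢ = 2.46 + 0.79 + 0.90 + 1.93 = 6.08
α = (k/(k−1))·(1 − Σσ²ᵢ/σ²_total) = (4/3)·(1 − 6.08/13.82) = 0.747

Cronbach's α = 0.747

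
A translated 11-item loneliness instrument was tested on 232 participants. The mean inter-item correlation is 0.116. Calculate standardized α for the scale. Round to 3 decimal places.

Standardized α = k·r̄ / (1 + (k−1)·r̄) = 11 × 0.116 / (1 + 10 × 0.116)
  = 1.2760 / 2.1600 = 0.591

standardized α = 0.591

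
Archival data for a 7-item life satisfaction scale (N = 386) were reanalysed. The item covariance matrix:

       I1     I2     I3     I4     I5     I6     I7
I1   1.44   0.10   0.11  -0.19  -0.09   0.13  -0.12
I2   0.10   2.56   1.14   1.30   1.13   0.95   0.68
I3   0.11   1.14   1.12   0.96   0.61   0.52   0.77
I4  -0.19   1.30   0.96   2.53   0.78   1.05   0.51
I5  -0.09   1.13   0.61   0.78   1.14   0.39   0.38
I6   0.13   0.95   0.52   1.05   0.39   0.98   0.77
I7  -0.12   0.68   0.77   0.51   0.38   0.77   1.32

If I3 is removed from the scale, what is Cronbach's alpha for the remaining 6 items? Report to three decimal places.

α = 0.731

Remaining items: I1, I2, I4, I5, I6, I7 (k = 6).
Σσᵢ² = 1.44 + 2.56 + 2.53 + 1.14 + 0.98 + 1.32 = 9.97
σ²_total = 9.97 + 2 × 7.77 = 25.51
α (item deleted) = (6/5)·(1 − 9.97/25.51) = 0.731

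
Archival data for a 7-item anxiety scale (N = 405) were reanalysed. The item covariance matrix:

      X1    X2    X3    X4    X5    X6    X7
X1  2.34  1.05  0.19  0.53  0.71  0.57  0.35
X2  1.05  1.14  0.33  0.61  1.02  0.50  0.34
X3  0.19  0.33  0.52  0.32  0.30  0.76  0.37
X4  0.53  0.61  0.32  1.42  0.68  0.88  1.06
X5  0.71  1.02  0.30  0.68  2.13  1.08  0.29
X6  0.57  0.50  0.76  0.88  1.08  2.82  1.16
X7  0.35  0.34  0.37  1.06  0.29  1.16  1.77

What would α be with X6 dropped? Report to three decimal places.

Remaining items: X1, X2, X3, X4, X5, X7 (k = 6).
sum of item variances = 2.34 + 1.14 + 0.52 + 1.42 + 2.13 + 1.77 = 9.32
σ²_T = 9.32 + 2 × 8.15 = 25.62
α (item deleted) = (6/5)·(1 − 9.32/25.62) = 0.763

α = 0.763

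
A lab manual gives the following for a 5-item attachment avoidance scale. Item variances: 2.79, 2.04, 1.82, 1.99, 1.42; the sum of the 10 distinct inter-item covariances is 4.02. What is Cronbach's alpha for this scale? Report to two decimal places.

Σσ²ᵢ = 2.79 + 2.04 + 1.82 + 1.99 + 1.42 = 10.06
Sum of distinct covariances = 4.02
total variance = Σσ²ᵢ + 2·Σcov = 10.06 + 2 × 4.02 = 18.10
α = (5/4)·(1 − 10.06/18.10) = 0.56

Cronbach's alpha = 0.56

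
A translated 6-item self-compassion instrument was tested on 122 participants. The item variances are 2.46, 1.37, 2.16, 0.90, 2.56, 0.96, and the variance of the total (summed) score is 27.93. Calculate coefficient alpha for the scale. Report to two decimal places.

coefficient alpha = 0.75

Σσᵢ² = 2.46 + 1.37 + 2.16 + 0.90 + 2.56 + 0.96 = 10.41
α = (k/(k−1))·(1 − Σσᵢ²/σ²_total) = (6/5)·(1 − 10.41/27.93) = 0.75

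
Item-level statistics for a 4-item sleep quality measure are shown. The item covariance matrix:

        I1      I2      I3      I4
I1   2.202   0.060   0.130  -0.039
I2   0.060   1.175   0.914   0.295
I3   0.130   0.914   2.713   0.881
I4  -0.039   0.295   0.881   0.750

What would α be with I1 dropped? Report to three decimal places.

Remaining items: I2, I3, I4 (k = 3).
ΣVar(i) = 1.175 + 2.713 + 0.750 = 4.638
total variance = 4.638 + 2 × 2.090 = 8.818
α (item deleted) = (3/2)·(1 − 4.638/8.818) = 0.711

α = 0.711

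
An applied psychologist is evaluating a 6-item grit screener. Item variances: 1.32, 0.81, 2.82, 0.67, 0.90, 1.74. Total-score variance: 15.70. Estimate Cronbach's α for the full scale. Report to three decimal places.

Σσᵢ² = 1.32 + 0.81 + 2.82 + 0.67 + 0.90 + 1.74 = 8.26
α = (k/(k−1))·(1 − Σσᵢ²/σ²_T) = (6/5)·(1 − 8.26/15.70) = 0.569

Cronbach's α = 0.569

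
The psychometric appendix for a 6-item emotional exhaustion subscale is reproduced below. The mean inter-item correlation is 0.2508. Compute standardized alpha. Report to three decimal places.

α = 0.668

Standardized α = k·r̄ / (1 + (k−1)·r̄) = 6 × 0.2508 / (1 + 5 × 0.2508)
  = 1.5048 / 2.2540 = 0.668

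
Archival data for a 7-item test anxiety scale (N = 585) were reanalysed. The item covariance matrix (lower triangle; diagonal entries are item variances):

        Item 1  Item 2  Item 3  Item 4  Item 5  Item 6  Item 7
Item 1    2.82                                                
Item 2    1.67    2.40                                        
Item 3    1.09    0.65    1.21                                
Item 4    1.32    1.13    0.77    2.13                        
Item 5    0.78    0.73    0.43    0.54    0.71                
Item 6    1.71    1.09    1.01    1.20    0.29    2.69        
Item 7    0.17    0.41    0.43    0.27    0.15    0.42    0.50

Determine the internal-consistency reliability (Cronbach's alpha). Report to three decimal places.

sum of item variances = 2.82 + 2.40 + 1.21 + 2.13 + 0.71 + 2.69 + 0.50 = 12.46
Sum of the distinct covariances = 16.26
Var(T) = 12.46 + 2 × 16.26 = 44.98
α = (k/(k−1))·(1 − sum of item variances/Var(T)) = (7/6)·(1 − 12.46/44.98) = 0.843

Cronbach's alpha = 0.843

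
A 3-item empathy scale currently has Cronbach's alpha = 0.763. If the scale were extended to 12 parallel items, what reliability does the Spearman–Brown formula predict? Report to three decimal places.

Length factor m = 12/3 = 4.0000
α' = m·α / (1 + (m−1)·α)
   = 12/3 × 0.763 / (1 + (12/3 − 1) × 0.763)
   = 3.0520 / 3.2890 = 0.928

predicted reliability = 0.928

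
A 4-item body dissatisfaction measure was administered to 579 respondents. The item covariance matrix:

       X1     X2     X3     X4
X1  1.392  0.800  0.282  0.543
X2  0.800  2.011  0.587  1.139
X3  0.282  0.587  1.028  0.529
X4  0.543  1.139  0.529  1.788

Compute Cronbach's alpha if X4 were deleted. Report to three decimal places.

Cronbach's alpha = 0.644

Remaining items: X1, X2, X3 (k = 3).
ΣVar(i) = 1.392 + 2.011 + 1.028 = 4.431
σ²_total = 4.431 + 2 × 1.669 = 7.769
α (item deleted) = (3/2)·(1 − 4.431/7.769) = 0.644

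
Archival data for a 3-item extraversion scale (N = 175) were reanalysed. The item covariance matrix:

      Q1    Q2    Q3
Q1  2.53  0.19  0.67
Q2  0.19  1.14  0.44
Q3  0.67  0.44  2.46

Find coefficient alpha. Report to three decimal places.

ΣVar(i) = 2.53 + 1.14 + 2.46 = 6.13
Sum of off-diagonal covariances = 1.30
σ²_total = 6.13 + 2 × 1.30 = 8.73
α = (k/(k−1))·(1 − ΣVar(i)/σ²_total) = (3/2)·(1 − 6.13/8.73) = 0.447

α = 0.447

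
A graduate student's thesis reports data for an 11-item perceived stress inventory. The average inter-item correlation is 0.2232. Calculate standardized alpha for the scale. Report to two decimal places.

Standardized α = k·r̄ / (1 + (k−1)·r̄) = 11 × 0.2232 / (1 + 10 × 0.2232)
  = 2.4552 / 3.2320 = 0.76

standardized alpha = 0.76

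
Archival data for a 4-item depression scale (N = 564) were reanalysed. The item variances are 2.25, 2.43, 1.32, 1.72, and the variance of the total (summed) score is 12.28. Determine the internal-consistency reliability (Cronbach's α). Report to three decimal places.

ΣVar(i) = 2.25 + 2.43 + 1.32 + 1.72 = 7.72
α = (k/(k−1))·(1 − ΣVar(i)/σ²_total) = (4/3)·(1 − 7.72/12.28) = 0.495

Cronbach's α = 0.495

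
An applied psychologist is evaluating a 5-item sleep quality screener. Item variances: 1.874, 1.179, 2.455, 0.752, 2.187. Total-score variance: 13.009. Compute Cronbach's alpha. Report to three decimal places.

Σσ²ᵢ = 1.874 + 1.179 + 2.455 + 0.752 + 2.187 = 8.447
α = (k/(k−1))·(1 − Σσ²ᵢ/total variance) = (5/4)·(1 − 8.447/13.009) = 0.438

α = 0.438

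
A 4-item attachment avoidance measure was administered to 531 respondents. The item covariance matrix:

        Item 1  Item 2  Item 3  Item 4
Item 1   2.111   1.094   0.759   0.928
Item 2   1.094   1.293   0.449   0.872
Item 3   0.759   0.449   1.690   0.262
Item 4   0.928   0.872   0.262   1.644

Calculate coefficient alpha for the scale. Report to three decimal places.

α = 0.752

sum of item variances = 2.111 + 1.293 + 1.690 + 1.644 = 6.738
Sum of the distinct covariances = 4.364
Var(T) = 6.738 + 2 × 4.364 = 15.466
α = (k/(k−1))·(1 − sum of item variances/Var(T)) = (4/3)·(1 − 6.738/15.466) = 0.752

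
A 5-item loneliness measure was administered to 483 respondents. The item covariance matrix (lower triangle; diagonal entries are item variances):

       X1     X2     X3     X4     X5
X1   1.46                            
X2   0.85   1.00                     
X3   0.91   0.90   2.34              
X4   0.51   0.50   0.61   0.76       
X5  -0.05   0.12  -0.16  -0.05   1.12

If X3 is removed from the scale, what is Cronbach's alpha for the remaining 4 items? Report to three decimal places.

Remaining items: X1, X2, X4, X5 (k = 4).
ΣVar(i) = 1.46 + 1.00 + 0.76 + 1.12 = 4.34
σ²_T = 4.34 + 2 × 1.88 = 8.10
α (item deleted) = (4/3)·(1 − 4.34/8.10) = 0.619

Cronbach's alpha = 0.619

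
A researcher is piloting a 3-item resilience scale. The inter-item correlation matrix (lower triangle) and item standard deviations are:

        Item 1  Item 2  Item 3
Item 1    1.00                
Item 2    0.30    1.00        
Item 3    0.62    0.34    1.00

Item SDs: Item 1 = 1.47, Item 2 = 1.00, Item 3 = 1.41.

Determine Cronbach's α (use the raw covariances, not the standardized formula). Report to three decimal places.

Cronbach's α = 0.692

Σσ²ᵢ = 1.47² + 1.00² + 1.41² = 5.1490
Covariances σ_ij = r_ij · s_i · s_j:
  σ(Item 1,Item 2) = 0.30 × 1.47 × 1.00 = 0.4410
  σ(Item 1,Item 3) = 0.62 × 1.47 × 1.41 = 1.2851
  σ(Item 2,Item 3) = 0.34 × 1.00 × 1.41 = 0.4794
σ²_T = Σσ²ᵢ + 2·Σσ_ij = 5.1490 + 2 × 2.2055 = 9.5600
α = (3/2)·(1 − 5.1490/9.5600) = 0.692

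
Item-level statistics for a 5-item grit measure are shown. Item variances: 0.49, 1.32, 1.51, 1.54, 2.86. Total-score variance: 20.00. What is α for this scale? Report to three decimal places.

Σσ²ᵢ = 0.49 + 1.32 + 1.51 + 1.54 + 2.86 = 7.72
α = (k/(k−1))·(1 − Σσ²ᵢ/σ²_T) = (5/4)·(1 − 7.72/20.00) = 0.767

α = 0.767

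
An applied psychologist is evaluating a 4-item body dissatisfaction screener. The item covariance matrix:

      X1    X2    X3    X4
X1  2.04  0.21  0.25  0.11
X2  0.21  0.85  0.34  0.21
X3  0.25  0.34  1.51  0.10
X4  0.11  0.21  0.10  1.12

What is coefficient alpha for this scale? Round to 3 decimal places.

Σσ²ᵢ = 2.04 + 0.85 + 1.51 + 1.12 = 5.52
Sum of off-diagonal covariances = 1.22
total variance = 5.52 + 2 × 1.22 = 7.96
α = (k/(k−1))·(1 − Σσ²ᵢ/total variance) = (4/3)·(1 − 5.52/7.96) = 0.409

α = 0.409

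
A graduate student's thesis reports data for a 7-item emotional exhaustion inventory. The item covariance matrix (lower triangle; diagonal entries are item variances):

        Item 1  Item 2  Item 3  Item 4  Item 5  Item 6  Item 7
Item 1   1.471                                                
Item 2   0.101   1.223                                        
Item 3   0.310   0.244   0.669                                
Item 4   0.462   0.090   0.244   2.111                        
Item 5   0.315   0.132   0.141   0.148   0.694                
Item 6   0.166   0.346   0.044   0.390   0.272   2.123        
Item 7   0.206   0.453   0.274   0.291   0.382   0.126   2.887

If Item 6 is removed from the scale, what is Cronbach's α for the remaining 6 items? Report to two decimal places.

α = 0.55

Remaining items: Item 1, Item 2, Item 3, Item 4, Item 5, Item 7 (k = 6).
ΣVar(i) = 1.471 + 1.223 + 0.669 + 2.111 + 0.694 + 2.887 = 9.055
σ²_total = 9.055 + 2 × 3.793 = 16.641
α (item deleted) = (6/5)·(1 − 9.055/16.641) = 0.55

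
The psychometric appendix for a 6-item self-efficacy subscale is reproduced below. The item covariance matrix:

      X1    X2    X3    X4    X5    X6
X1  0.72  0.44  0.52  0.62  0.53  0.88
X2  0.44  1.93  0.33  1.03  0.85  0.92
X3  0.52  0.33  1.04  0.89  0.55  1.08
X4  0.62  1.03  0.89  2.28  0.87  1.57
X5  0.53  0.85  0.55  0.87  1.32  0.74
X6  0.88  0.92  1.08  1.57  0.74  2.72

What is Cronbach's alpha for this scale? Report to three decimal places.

Cronbach's alpha = 0.843

Σσ²ᵢ = 0.72 + 1.93 + 1.04 + 2.28 + 1.32 + 2.72 = 10.01
Sum of the distinct covariances = 11.82
σ²_total = 10.01 + 2 × 11.82 = 33.65
α = (k/(k−1))·(1 − Σσ²ᵢ/σ²_total) = (6/5)·(1 − 10.01/33.65) = 0.843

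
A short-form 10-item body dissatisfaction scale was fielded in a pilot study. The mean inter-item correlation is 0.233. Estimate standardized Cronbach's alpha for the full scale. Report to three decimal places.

standardized Cronbach's alpha = 0.752

Standardized α = k·r̄ / (1 + (k−1)·r̄) = 10 × 0.233 / (1 + 9 × 0.233)
  = 2.3300 / 3.0970 = 0.752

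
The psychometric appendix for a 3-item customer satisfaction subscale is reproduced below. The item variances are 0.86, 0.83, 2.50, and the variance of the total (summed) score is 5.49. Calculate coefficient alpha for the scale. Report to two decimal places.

coefficient alpha = 0.36

Σσᵢ² = 0.86 + 0.83 + 2.50 = 4.19
α = (k/(k−1))·(1 − Σσᵢ²/total variance) = (3/2)·(1 − 4.19/5.49) = 0.36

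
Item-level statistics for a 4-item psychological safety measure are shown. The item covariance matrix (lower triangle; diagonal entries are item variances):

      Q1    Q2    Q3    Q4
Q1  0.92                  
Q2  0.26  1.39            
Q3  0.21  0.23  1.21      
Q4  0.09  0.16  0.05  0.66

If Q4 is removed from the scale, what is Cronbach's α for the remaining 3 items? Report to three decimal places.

Remaining items: Q1, Q2, Q3 (k = 3).
sum of item variances = 0.92 + 1.39 + 1.21 = 3.52
σ²_T = 3.52 + 2 × 0.70 = 4.92
α (item deleted) = (3/2)·(1 − 3.52/4.92) = 0.427

Cronbach's α = 0.427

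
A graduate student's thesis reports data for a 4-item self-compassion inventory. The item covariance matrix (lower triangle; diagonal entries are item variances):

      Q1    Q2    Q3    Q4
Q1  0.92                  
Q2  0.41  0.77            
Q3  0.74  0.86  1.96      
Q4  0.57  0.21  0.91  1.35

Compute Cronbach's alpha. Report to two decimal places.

α = 0.80

Σσᵢ² = 0.92 + 0.77 + 1.96 + 1.35 = 5.00
Σ_{i<j} σ_ij = 3.70
Var(T) = 5.00 + 2 × 3.70 = 12.40
α = (k/(k−1))·(1 − Σσᵢ²/Var(T)) = (4/3)·(1 − 5.00/12.40) = 0.80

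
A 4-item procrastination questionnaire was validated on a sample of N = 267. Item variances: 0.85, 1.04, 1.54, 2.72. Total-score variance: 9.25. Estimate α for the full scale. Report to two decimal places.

α = 0.45

Σσ²ᵢ = 0.85 + 1.04 + 1.54 + 2.72 = 6.15
α = (k/(k−1))·(1 − Σσ²ᵢ/Var(T)) = (4/3)·(1 − 6.15/9.25) = 0.45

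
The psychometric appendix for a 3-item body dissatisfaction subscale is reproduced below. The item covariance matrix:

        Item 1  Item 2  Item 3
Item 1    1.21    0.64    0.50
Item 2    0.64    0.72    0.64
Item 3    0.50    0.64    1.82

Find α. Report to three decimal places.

ΣVar(i) = 1.21 + 0.72 + 1.82 = 3.75
Sum of off-diagonal covariances = 1.78
σ²_T = 3.75 + 2 × 1.78 = 7.31
α = (k/(k−1))·(1 − ΣVar(i)/σ²_T) = (3/2)·(1 − 3.75/7.31) = 0.731

α = 0.731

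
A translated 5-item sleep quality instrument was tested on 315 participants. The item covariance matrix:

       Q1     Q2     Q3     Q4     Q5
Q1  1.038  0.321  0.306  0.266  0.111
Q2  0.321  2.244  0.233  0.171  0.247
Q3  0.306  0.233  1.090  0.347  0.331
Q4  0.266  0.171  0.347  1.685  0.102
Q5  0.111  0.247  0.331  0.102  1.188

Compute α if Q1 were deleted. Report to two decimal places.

α = 0.42

Remaining items: Q2, Q3, Q4, Q5 (k = 4).
ΣVar(i) = 2.244 + 1.090 + 1.685 + 1.188 = 6.207
Var(T) = 6.207 + 2 × 1.431 = 9.069
α (item deleted) = (4/3)·(1 − 6.207/9.069) = 0.42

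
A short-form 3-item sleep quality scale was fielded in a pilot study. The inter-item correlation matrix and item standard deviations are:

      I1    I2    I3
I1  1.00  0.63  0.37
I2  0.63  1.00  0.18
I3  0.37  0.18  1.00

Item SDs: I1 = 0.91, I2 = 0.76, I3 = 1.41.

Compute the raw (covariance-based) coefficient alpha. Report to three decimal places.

Σσ²ᵢ = 0.91² + 0.76² + 1.41² = 3.3938
Covariances σ_ij = r_ij · s_i · s_j:
  σ(I1,I2) = 0.63 × 0.91 × 0.76 = 0.4357
  σ(I1,I3) = 0.37 × 0.91 × 1.41 = 0.4747
  σ(I2,I3) = 0.18 × 0.76 × 1.41 = 0.1929
σ²_T = Σσ²ᵢ + 2·Σσ_ij = 3.3938 + 2 × 1.1033 = 5.6004
α = (3/2)·(1 − 3.3938/5.6004) = 0.591

coefficient alpha = 0.591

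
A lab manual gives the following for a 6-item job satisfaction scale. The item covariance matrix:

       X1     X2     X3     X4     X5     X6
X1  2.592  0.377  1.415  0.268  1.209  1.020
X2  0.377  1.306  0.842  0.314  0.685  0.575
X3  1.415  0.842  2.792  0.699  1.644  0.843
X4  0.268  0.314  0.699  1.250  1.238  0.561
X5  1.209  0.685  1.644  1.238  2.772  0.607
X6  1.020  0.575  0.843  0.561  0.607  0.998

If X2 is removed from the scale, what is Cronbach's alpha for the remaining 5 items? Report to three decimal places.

Remaining items: X1, X3, X4, X5, X6 (k = 5).
sum of item variances = 2.592 + 2.792 + 1.250 + 2.772 + 0.998 = 10.404
Var(T) = 10.404 + 2 × 9.504 = 29.412
α (item deleted) = (5/4)·(1 − 10.404/29.412) = 0.808

Cronbach's alpha = 0.808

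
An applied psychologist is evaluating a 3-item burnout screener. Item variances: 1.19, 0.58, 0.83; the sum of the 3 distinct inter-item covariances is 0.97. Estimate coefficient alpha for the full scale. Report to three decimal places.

α = 0.641

sum of item variances = 1.19 + 0.58 + 0.83 = 2.60
Sum of distinct covariances = 0.97
σ²_T = sum of item variances + 2·Σcov = 2.60 + 2 × 0.97 = 4.54
α = (3/2)·(1 − 2.60/4.54) = 0.641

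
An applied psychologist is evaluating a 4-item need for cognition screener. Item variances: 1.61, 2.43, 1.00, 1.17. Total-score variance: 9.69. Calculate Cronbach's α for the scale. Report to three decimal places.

sum of item variances = 1.61 + 2.43 + 1.00 + 1.17 = 6.21
α = (k/(k−1))·(1 − sum of item variances/Var(T)) = (4/3)·(1 − 6.21/9.69) = 0.479

α = 0.479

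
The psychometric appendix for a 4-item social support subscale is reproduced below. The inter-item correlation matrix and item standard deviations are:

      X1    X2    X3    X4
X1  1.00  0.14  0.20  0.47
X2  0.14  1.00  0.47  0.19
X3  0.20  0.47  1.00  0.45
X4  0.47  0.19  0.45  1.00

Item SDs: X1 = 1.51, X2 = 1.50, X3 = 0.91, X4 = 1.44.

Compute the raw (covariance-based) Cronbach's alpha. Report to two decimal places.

α = 0.62

Σσ²ᵢ = 1.51² + 1.50² + 0.91² + 1.44² = 7.4318
Covariances σ_ij = r_ij · s_i · s_j:
  σ(X1,X2) = 0.14 × 1.51 × 1.50 = 0.3171
  σ(X1,X3) = 0.20 × 1.51 × 0.91 = 0.2748
  σ(X1,X4) = 0.47 × 1.51 × 1.44 = 1.0220
  σ(X2,X3) = 0.47 × 1.50 × 0.91 = 0.6415
  σ(X2,X4) = 0.19 × 1.50 × 1.44 = 0.4104
  σ(X3,X4) = 0.45 × 0.91 × 1.44 = 0.5897
σ²_T = Σσ²ᵢ + 2·Σσ_ij = 7.4318 + 2 × 3.2555 = 13.9428
α = (4/3)·(1 − 7.4318/13.9428) = 0.62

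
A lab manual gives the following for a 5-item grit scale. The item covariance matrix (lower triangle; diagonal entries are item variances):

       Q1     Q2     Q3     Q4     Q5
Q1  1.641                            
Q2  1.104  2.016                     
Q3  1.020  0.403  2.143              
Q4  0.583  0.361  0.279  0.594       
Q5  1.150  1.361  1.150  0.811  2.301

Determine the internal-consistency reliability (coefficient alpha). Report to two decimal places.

α = 0.82

sum of item variances = 1.641 + 2.016 + 2.143 + 0.594 + 2.301 = 8.695
Sum of off-diagonal covariances = 8.222
total variance = 8.695 + 2 × 8.222 = 25.139
α = (k/(k−1))·(1 − sum of item variances/total variance) = (5/4)·(1 − 8.695/25.139) = 0.82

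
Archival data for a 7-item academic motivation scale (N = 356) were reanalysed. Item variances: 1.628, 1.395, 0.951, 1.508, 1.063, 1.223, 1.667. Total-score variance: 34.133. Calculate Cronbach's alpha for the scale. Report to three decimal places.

Σσᵢ² = 1.628 + 1.395 + 0.951 + 1.508 + 1.063 + 1.223 + 1.667 = 9.435
α = (k/(k−1))·(1 − Σσᵢ²/σ²_T) = (7/6)·(1 − 9.435/34.133) = 0.844

Cronbach's alpha = 0.844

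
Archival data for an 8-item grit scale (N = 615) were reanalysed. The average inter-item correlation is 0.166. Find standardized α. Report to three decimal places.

α = 0.614

Standardized α = k·r̄ / (1 + (k−1)·r̄) = 8 × 0.166 / (1 + 7 × 0.166)
  = 1.3280 / 2.1620 = 0.614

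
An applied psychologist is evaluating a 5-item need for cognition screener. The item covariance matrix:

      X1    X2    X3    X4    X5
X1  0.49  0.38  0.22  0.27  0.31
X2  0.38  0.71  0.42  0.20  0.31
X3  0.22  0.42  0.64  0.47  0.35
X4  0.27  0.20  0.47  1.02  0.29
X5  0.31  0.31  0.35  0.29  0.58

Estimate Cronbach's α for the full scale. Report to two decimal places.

α = 0.81

Σσ²ᵢ = 0.49 + 0.71 + 0.64 + 1.02 + 0.58 = 3.44
Sum of off-diagonal covariances = 3.22
total variance = 3.44 + 2 × 3.22 = 9.88
α = (k/(k−1))·(1 − Σσ²ᵢ/total variance) = (5/4)·(1 − 3.44/9.88) = 0.81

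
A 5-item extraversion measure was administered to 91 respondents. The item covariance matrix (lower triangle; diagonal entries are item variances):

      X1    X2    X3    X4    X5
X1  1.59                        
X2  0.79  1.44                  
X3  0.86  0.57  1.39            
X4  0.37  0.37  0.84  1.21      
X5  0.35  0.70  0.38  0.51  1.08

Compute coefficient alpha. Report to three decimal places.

α = 0.789

ΣVar(i) = 1.59 + 1.44 + 1.39 + 1.21 + 1.08 = 6.71
Sum of the distinct covariances = 5.74
total variance = 6.71 + 2 × 5.74 = 18.19
α = (k/(k−1))·(1 − ΣVar(i)/total variance) = (5/4)·(1 − 6.71/18.19) = 0.789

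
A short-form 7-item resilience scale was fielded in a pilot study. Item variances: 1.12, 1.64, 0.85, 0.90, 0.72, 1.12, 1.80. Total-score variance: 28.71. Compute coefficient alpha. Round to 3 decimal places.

α = 0.835

ΣVar(i) = 1.12 + 1.64 + 0.85 + 0.90 + 0.72 + 1.12 + 1.80 = 8.15
α = (k/(k−1))·(1 − ΣVar(i)/σ²_T) = (7/6)·(1 − 8.15/28.71) = 0.835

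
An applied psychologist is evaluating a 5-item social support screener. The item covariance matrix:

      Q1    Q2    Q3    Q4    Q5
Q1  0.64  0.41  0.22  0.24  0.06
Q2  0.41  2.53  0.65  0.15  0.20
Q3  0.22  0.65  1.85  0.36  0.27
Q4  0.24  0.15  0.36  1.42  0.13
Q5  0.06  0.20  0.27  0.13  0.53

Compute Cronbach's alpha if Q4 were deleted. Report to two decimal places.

Remaining items: Q1, Q2, Q3, Q5 (k = 4).
Σσᵢ² = 0.64 + 2.53 + 1.85 + 0.53 = 5.55
total variance = 5.55 + 2 × 1.81 = 9.17
α (item deleted) = (4/3)·(1 − 5.55/9.17) = 0.53

α = 0.53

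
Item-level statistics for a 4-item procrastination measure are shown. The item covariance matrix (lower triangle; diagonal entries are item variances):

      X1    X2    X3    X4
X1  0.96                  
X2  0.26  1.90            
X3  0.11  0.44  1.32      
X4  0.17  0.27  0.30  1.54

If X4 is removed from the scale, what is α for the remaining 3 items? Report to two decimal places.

Remaining items: X1, X2, X3 (k = 3).
Σσᵢ² = 0.96 + 1.90 + 1.32 = 4.18
σ²_T = 4.18 + 2 × 0.81 = 5.80
α (item deleted) = (3/2)·(1 − 4.18/5.80) = 0.42

α = 0.42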